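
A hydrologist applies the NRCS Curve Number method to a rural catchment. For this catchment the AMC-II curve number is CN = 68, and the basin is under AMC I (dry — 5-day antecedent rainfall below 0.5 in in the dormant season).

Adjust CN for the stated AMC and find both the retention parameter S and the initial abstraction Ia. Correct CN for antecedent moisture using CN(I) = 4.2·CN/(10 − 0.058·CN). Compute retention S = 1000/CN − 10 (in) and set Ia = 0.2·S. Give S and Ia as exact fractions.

S = 4000/357 in ≈ 11.204 in; Ia = 800/357 in ≈ 2.241 in

Adjust CN=68 to AMC I: 4.2·68/(10 − 0.058·68) → (1428/5) ÷ (757/125) = 35700/757 ≈ 47.160
S = 1000/(35700/757) − 10 = 4000/357 in ≈ 11.204 in
Ia = 0.2·(4000/357) = 800/357 in ≈ 2.241 in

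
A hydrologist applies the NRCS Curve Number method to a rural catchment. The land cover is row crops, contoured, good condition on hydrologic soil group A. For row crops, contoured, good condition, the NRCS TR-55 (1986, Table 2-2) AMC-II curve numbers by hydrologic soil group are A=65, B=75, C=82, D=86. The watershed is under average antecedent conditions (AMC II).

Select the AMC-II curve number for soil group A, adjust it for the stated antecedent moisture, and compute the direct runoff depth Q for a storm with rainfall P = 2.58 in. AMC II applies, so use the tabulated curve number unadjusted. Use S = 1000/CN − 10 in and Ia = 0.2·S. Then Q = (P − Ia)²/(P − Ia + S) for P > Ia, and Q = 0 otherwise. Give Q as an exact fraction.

Q = 954529/2910050 in ≈ 0.328 in

NRCS table: row crops, contoured, good condition, soil group A → CN(II) = 65
Average conditions: CN = 65 (no AMC adjustment).
Retention S: 1000/CN − 10 with CN=65.000 → S = 70/13 ≈ 5.385 in
Initial abstraction Ia = S/5 = (70/13)/5 = 14/13 ≈ 1.077 in
Excess rainfall: 2.580 − 1.077 = 1.503 in; P > Ia so Q > 0
Q = (977/650)²/((977/650) + 70/13) = (954529/422500)/(4477/650) = 954529/2910050 in ≈ 0.328 in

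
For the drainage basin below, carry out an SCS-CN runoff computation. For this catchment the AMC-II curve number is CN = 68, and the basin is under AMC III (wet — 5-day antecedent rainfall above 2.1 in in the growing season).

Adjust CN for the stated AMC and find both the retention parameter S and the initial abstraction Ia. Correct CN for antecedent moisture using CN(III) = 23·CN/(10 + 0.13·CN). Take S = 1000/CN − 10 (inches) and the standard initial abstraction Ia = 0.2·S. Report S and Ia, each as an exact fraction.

S = 800/391 in ≈ 2.046 in; Ia = 160/391 in ≈ 0.409 in

Adjust CN=68 to AMC III: 23·68/(10 + 0.13·68) → 1564 ÷ (471/25) = 39100/471 ≈ 83.015
Retention S: 1000/CN − 10 with CN=83.015 → S = 800/391 ≈ 2.046 in
Initial abstraction Ia = S/5 = (800/391)/5 = 160/391 ≈ 0.409 in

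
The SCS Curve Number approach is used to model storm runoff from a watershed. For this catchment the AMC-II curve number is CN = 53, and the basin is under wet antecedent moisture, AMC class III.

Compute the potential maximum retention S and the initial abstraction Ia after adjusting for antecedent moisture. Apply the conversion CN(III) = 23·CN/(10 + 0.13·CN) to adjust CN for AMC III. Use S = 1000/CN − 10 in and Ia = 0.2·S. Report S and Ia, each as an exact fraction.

S = 4700/1219 in ≈ 3.856 in; Ia = 940/1219 in ≈ 0.771 in

CN(III) from CN(II)=53: (23·53)/(10 + 0.13·53) = 121900/1689 ≈ 72.173
Retention S: 1000/CN − 10 with CN=72.173 → S = 4700/1219 ≈ 3.856 in
Ia = 0.2S: 0.2·3.856 = 0.771 in (exactly 940/1219)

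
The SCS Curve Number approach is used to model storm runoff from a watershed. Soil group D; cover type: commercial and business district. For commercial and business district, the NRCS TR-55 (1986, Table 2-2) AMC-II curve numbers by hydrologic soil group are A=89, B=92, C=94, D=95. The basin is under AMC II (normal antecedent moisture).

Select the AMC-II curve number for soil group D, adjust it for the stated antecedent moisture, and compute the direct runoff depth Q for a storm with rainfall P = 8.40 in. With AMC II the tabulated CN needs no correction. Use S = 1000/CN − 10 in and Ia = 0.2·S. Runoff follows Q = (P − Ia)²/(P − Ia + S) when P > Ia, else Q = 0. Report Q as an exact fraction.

Q = 310472/39805 in ≈ 7.800 in

NRCS table: commercial and business district, soil group D → CN(II) = 95
AMC II — tabulated CN = 95 applies directly.
S = 1000/95 − 10 = 10/19 in ≈ 0.526 in
Ia = 0.2S: 0.2·0.526 = 0.105 in (exactly 2/19)
P − Ia = 8.400 − 0.105 = 788/95 ≈ 8.295 in (> 0, runoff occurs)
Q = (788/95)²/((788/95) + 10/19) = (620944/9025)/(838/95) = 310472/39805 in ≈ 7.800 in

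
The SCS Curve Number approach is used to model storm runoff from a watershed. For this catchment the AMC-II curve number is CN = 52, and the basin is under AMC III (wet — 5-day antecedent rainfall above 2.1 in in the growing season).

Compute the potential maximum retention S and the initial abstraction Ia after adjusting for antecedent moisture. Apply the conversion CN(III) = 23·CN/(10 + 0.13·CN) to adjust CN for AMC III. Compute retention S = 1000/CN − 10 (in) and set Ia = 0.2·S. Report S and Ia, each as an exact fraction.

S = 1200/299 in ≈ 4.013 in; Ia = 240/299 in ≈ 0.803 in

CN(III) from CN(II)=52: (23·52)/(10 + 0.13·52) = 29900/419 ≈ 71.360
Max retention: S = 1000/(29900/419) − 10 = 1200/299 in (≈ 4.013 in)
Ia = 0.2S: 0.2·4.013 = 0.803 in (exactly 240/299)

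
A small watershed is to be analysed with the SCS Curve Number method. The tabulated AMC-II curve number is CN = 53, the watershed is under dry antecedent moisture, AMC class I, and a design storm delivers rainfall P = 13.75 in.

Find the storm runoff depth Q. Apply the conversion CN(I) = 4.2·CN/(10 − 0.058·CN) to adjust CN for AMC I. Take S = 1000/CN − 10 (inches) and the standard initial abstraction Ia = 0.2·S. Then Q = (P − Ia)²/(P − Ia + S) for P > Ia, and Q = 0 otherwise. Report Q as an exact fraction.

Dry (AMC I): CN(I) = 4.2·53/(10 − 0.058·53) = (1113/5)/(3463/500) = 111300/3463 ≈ 32.140
Retention S: 1000/CN − 10 with CN=32.140 → S = 23500/1113 ≈ 21.114 in
Ia = 0.2·(23500/1113) = 4700/1113 in ≈ 4.223 in
Since P=13.750 > Ia=4.223: effective rainfall P−Ia = 42415/4452 in
Q = (42415/4452)²/((42415/4452) + 23500/1113) = (1799032225/19820304)/(136415/4452) = 359806445/121463916 in ≈ 2.962 in

Q = 359806445/121463916 in ≈ 2.962 in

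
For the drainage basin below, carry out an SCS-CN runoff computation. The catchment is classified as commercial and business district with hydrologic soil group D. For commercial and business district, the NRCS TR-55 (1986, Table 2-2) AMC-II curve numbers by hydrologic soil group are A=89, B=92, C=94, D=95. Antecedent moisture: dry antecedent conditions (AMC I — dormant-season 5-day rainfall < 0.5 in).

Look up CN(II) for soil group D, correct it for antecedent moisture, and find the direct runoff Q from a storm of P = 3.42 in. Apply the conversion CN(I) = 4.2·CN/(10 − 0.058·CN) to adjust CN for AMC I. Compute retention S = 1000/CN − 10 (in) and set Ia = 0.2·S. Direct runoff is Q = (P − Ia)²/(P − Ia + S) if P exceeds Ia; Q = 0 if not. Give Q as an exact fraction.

NRCS table: commercial and business district, soil group D → CN(II) = 95
Adjust CN=95 to AMC I: 4.2·95/(10 − 0.058·95) → 399 ÷ (449/100) = 39900/449 ≈ 88.864
Retention S: 1000/CN − 10 with CN=88.864 → S = 500/399 ≈ 1.253 in
Ia = 0.2S: 0.2·1.253 = 0.251 in (exactly 100/399)
P − Ia = 3.420 − 0.251 = 63229/19950 ≈ 3.169 in (> 0, runoff occurs)
Runoff Q = (P−Ia)²/(P−Ia+S) = (3.169)²/(3.169+1.253) = 3997906441/1760168550 ≈ 2.271 in

Q = 3997906441/1760168550 in ≈ 2.271 in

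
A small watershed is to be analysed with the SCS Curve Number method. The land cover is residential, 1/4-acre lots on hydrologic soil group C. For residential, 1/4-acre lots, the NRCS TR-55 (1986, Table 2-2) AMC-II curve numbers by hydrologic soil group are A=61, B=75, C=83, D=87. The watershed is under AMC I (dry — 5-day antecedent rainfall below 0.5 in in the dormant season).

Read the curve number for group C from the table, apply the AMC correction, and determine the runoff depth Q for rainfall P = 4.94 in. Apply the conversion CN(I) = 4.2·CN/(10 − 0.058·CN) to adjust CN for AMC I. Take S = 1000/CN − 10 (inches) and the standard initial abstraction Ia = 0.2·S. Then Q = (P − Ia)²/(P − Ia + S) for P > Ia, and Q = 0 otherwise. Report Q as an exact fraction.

NRCS table: residential, 1/4-acre lots, soil group C → CN(II) = 83
Dry (AMC I): CN(I) = 4.2·83/(10 − 0.058·83) = (1743/5)/(2593/500) = 174300/2593 ≈ 67.219
Retention S: 1000/CN − 10 with CN=67.219 → S = 8500/1743 ≈ 4.877 in
Ia = 0.2S: 0.2·4.877 = 0.975 in (exactly 1700/1743)
Excess rainfall: 4.940 − 0.975 = 3.965 in; P > Ia so Q > 0
Runoff Q = (P−Ia)²/(P−Ia+S) = (3.965)²/(3.965+4.877) = 119384761441/67150905150 ≈ 1.778 in

Q = 119384761441/67150905150 in ≈ 1.778 in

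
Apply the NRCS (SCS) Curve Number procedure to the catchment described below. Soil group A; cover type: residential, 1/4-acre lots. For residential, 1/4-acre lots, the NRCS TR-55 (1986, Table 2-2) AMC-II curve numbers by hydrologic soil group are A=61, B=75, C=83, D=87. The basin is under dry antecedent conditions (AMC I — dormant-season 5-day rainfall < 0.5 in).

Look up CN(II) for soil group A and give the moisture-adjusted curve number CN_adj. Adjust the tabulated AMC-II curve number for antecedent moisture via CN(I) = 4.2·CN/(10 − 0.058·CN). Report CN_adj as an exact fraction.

NRCS table: residential, 1/4-acre lots, soil group A → CN(II) = 61
Dry (AMC I): CN(I) = 4.2·61/(10 − 0.058·61) = (1281/5)/(3231/500) = 42700/1077 ≈ 39.647

CN_adj = 42700/1077 ≈ 39.647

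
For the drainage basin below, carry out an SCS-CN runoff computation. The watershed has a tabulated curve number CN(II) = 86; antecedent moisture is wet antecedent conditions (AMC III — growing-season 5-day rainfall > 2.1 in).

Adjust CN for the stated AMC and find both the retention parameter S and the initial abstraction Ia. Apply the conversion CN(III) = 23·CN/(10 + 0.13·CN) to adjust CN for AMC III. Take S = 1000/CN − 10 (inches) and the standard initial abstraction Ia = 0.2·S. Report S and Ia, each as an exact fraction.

Adjust CN=86 to AMC III: 23·86/(10 + 0.13·86) → 1978 ÷ (1059/50) = 98900/1059 ≈ 93.390
Retention S: 1000/CN − 10 with CN=93.390 → S = 700/989 ≈ 0.708 in
Ia = 0.2·(700/989) = 140/989 in ≈ 0.142 in

S = 700/989 in ≈ 0.708 in; Ia = 140/989 in ≈ 0.142 in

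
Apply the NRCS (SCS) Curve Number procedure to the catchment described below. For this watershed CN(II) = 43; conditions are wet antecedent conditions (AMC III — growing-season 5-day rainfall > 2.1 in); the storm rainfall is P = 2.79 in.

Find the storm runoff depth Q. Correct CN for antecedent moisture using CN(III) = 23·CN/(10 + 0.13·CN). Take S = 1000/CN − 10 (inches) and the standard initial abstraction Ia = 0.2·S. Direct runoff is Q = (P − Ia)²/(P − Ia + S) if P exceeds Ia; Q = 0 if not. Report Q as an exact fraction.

Q = 8740549587/24129325300 in ≈ 0.362 in

Adjust CN=43 to AMC III: 23·43/(10 + 0.13·43) → 989 ÷ (1559/100) = 98900/1559 ≈ 63.438
Retention S: 1000/CN − 10 with CN=63.438 → S = 5700/989 ≈ 5.763 in
Ia = 0.2·(5700/989) = 1140/989 in ≈ 1.153 in
Since P=2.790 > Ia=1.153: effective rainfall P−Ia = 161931/98900 in
Q = (161931/98900)²/((161931/98900) + 5700/989) = (26221648761/9781210000)/(731931/98900) = 8740549587/24129325300 in ≈ 0.362 in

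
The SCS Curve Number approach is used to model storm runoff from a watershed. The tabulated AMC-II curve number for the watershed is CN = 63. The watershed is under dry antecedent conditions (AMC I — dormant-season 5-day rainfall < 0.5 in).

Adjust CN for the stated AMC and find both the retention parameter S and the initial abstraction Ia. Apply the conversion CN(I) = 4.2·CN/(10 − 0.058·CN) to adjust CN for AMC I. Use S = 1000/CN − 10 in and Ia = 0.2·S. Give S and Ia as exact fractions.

Adjust CN=63 to AMC I: 4.2·63/(10 − 0.058·63) → (1323/5) ÷ (3173/500) = 132300/3173 ≈ 41.696
Retention S: 1000/CN − 10 with CN=41.696 → S = 18500/1323 ≈ 13.983 in
Initial abstraction Ia = S/5 = (18500/1323)/5 = 3700/1323 ≈ 2.797 in

S = 18500/1323 in ≈ 13.983 in; Ia = 3700/1323 in ≈ 2.797 in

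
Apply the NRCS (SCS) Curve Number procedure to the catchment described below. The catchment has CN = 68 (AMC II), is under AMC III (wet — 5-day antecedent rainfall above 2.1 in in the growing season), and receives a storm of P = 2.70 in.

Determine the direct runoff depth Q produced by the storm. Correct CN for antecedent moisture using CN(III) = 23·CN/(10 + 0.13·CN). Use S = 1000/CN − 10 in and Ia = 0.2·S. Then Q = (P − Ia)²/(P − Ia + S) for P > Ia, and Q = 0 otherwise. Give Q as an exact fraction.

Adjust CN=68 to AMC III: 23·68/(10 + 0.13·68) → 1564 ÷ (471/25) = 39100/471 ≈ 83.015
Retention S: 1000/CN − 10 with CN=83.015 → S = 800/391 ≈ 2.046 in
Ia = 0.2·(800/391) = 160/391 in ≈ 0.409 in
Excess rainfall: 2.700 − 0.409 = 2.291 in; P > Ia so Q > 0
Q = (8957/3910)²/((8957/3910) + 800/391) = (80227849/15288100)/(16957/3910) = 80227849/66301870 in ≈ 1.210 in

Q = 80227849/66301870 in ≈ 1.210 in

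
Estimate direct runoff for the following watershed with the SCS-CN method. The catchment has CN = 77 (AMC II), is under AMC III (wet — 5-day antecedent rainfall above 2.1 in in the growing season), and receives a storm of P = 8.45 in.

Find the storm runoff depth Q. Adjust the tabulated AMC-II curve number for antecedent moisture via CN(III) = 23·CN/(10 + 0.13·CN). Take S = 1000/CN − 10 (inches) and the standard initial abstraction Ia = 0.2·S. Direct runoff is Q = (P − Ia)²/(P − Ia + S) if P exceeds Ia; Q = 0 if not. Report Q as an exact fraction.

CN(III) from CN(II)=77: (23·77)/(10 + 0.13·77) = 7700/87 ≈ 88.506
Max retention: S = 1000/(7700/87) − 10 = 100/77 in (≈ 1.299 in)
Ia = 0.2·(100/77) = 20/77 in ≈ 0.260 in
P − Ia = 8.450 − 0.260 = 12613/1540 ≈ 8.190 in (> 0, runoff occurs)
Q: (12613/1540)² ÷ (14613/1540) = 159087769/22504020 in (≈ 7.069 in)

Q = 159087769/22504020 in ≈ 7.069 in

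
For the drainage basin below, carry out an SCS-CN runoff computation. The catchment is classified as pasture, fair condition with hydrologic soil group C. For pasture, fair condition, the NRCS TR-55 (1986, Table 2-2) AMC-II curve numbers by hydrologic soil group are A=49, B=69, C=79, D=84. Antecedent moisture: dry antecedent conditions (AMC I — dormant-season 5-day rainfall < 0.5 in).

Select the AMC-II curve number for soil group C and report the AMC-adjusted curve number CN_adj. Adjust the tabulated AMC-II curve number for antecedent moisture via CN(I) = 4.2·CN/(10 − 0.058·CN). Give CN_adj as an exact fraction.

NRCS table: pasture, fair condition, soil group C → CN(II) = 79
Adjust CN=79 to AMC I: 4.2·79/(10 − 0.058·79) → (1659/5) ÷ (2709/500) = 7900/129 ≈ 61.240

CN_adj = 7900/129 ≈ 61.240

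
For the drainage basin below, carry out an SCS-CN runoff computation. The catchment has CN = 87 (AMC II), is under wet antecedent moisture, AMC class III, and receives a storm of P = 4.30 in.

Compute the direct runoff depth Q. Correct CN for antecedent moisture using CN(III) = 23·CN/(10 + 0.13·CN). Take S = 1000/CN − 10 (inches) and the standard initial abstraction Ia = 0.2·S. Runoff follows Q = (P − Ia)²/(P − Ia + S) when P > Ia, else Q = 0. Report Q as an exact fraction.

Q = 6962734249/1929824430 in ≈ 3.608 in

CN(III) from CN(II)=87: (23·87)/(10 + 0.13·87) = 200100/2131 ≈ 93.900
S = 1000/(200100/2131) − 10 = 1300/2001 in ≈ 0.650 in
Ia = 0.2S: 0.2·0.650 = 0.130 in (exactly 260/2001)
Excess rainfall: 4.300 − 0.130 = 4.170 in; P > Ia so Q > 0
Q: (83443/20010)² ÷ (96443/20010) = 6962734249/1929824430 in (≈ 3.608 in)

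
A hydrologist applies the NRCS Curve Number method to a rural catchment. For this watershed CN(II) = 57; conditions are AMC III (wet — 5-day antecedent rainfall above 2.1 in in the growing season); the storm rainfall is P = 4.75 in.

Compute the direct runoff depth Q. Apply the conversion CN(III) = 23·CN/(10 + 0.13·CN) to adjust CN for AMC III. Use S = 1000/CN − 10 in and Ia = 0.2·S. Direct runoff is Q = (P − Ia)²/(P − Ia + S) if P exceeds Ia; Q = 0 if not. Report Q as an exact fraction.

Wet (AMC III): CN(III) = 23·57/(10 + 0.13·57) = 1311/(1741/100) = 131100/1741 ≈ 75.302
S = 1000/(131100/1741) − 10 = 4300/1311 in ≈ 3.280 in
Ia = 0.2·(4300/1311) = 860/1311 in ≈ 0.656 in
Excess rainfall: 4.750 − 0.656 = 4.094 in; P > Ia so Q > 0
Q = (21469/5244)²/((21469/5244) + 4300/1311) = (460917961/27499536)/(38669/5244) = 460917961/202780236 in ≈ 2.273 in

Q = 460917961/202780236 in ≈ 2.273 in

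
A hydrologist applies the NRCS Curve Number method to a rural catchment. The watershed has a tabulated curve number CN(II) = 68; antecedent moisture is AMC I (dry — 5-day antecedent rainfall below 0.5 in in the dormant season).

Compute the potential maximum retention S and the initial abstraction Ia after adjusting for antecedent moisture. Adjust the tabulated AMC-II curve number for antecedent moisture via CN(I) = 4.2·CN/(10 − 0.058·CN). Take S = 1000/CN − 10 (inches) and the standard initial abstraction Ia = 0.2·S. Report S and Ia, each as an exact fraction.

S = 4000/357 in ≈ 11.204 in; Ia = 800/357 in ≈ 2.241 in

Dry (AMC I): CN(I) = 4.2·68/(10 − 0.058·68) = (1428/5)/(757/125) = 35700/757 ≈ 47.160
Retention S: 1000/CN − 10 with CN=47.160 → S = 4000/357 ≈ 11.204 in
Initial abstraction Ia = S/5 = (4000/357)/5 = 800/357 ≈ 2.241 in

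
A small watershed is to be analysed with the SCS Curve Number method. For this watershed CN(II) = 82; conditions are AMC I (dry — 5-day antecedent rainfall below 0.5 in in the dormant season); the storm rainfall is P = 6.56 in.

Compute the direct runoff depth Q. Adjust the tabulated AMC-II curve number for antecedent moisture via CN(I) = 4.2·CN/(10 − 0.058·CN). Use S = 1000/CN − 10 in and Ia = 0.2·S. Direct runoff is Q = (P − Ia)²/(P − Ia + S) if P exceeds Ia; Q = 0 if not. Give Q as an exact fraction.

Q = 391406656/138240725 in ≈ 2.831 in

Dry (AMC I): CN(I) = 4.2·82/(10 − 0.058·82) = (1722/5)/(1311/250) = 28700/437 ≈ 65.675
Retention S: 1000/CN − 10 with CN=65.675 → S = 1500/287 ≈ 5.226 in
Initial abstraction Ia = S/5 = (1500/287)/5 = 300/287 ≈ 1.045 in
P − Ia = 6.560 − 1.045 = 39568/7175 ≈ 5.515 in (> 0, runoff occurs)
Runoff Q = (P−Ia)²/(P−Ia+S) = (5.515)²/(5.515+5.226) = 391406656/138240725 ≈ 2.831 in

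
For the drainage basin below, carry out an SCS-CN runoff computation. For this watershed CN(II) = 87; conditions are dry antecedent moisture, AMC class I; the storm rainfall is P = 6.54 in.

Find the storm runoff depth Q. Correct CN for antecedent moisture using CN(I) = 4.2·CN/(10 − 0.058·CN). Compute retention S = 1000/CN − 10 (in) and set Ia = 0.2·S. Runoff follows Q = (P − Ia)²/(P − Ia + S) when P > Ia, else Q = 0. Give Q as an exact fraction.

Adjust CN=87 to AMC I: 4.2·87/(10 − 0.058·87) → (1827/5) ÷ (2477/500) = 182700/2477 ≈ 73.759
Max retention: S = 1000/(182700/2477) − 10 = 6500/1827 in (≈ 3.558 in)
Ia = 0.2S: 0.2·3.558 = 0.712 in (exactly 1300/1827)
Excess rainfall: 6.540 − 0.712 = 5.828 in; P > Ia so Q > 0
Runoff Q = (P−Ia)²/(P−Ia+S) = (5.828)²/(5.828+3.558) = 283480640041/78326139150 ≈ 3.619 in

Q = 283480640041/78326139150 in ≈ 3.619 in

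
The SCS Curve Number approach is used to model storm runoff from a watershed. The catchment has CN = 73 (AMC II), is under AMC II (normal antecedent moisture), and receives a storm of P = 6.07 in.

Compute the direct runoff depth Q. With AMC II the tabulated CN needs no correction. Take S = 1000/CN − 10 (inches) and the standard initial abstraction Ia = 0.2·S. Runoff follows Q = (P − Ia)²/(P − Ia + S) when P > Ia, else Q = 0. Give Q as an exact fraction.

Q = 1514065921/481150300 in ≈ 3.147 in

Average conditions: CN = 73 (no AMC adjustment).
S = 1000/73 − 10 = 270/73 in ≈ 3.699 in
Ia = 0.2S: 0.2·3.699 = 0.740 in (exactly 54/73)
Since P=6.070 > Ia=0.740: effective rainfall P−Ia = 38911/7300 in
Q: (38911/7300)² ÷ (65911/7300) = 1514065921/481150300 in (≈ 3.147 in)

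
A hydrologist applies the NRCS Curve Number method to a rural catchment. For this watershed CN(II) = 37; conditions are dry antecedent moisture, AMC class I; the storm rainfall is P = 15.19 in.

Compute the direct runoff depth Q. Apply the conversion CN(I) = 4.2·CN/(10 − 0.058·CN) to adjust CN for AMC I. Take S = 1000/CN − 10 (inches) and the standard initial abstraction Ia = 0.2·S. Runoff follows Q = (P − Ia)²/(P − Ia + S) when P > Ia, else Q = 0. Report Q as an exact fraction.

Q = 686597209/651951100 in ≈ 1.053 in

CN(I) from CN(II)=37: (4.2·37)/(10 − 0.058·37) = 3700/187 ≈ 19.786
Retention S: 1000/CN − 10 with CN=19.786 → S = 1500/37 ≈ 40.541 in
Ia = 0.2S: 0.2·40.541 = 8.108 in (exactly 300/37)
P − Ia = 15.190 − 8.108 = 26203/3700 ≈ 7.082 in (> 0, runoff occurs)
Q = (26203/3700)²/((26203/3700) + 1500/37) = (686597209/13690000)/(176203/3700) = 686597209/651951100 in ≈ 1.053 in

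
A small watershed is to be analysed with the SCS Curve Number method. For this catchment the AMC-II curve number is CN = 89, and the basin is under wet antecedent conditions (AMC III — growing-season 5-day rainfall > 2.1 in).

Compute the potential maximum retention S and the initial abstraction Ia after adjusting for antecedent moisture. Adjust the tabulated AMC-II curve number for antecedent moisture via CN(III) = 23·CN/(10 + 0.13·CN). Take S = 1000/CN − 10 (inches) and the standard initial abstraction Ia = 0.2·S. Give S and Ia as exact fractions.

Wet (AMC III): CN(III) = 23·89/(10 + 0.13·89) = 2047/(2157/100) = 204700/2157 ≈ 94.900
S = 1000/(204700/2157) − 10 = 1100/2047 in ≈ 0.537 in
Initial abstraction Ia = S/5 = (1100/2047)/5 = 220/2047 ≈ 0.107 in

S = 1100/2047 in ≈ 0.537 in; Ia = 220/2047 in ≈ 0.107 in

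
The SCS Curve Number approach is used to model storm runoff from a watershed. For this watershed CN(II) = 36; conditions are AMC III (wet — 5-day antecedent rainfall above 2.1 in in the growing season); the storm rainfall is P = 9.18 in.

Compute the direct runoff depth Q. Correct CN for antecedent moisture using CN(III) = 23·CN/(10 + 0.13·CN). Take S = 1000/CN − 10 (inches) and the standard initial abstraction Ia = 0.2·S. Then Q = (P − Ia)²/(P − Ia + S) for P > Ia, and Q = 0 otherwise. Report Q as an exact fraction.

Q = 6243054169/1645784550 in ≈ 3.793 in

Adjust CN=36 to AMC III: 23·36/(10 + 0.13·36) → 828 ÷ (367/25) = 20700/367 ≈ 56.403
Retention S: 1000/CN − 10 with CN=56.403 → S = 1600/207 ≈ 7.729 in
Initial abstraction Ia = S/5 = (1600/207)/5 = 320/207 ≈ 1.546 in
Excess rainfall: 9.180 − 1.546 = 7.634 in; P > Ia so Q > 0
Runoff Q = (P−Ia)²/(P−Ia+S) = (7.634)²/(7.634+7.729) = 6243054169/1645784550 ≈ 3.793 in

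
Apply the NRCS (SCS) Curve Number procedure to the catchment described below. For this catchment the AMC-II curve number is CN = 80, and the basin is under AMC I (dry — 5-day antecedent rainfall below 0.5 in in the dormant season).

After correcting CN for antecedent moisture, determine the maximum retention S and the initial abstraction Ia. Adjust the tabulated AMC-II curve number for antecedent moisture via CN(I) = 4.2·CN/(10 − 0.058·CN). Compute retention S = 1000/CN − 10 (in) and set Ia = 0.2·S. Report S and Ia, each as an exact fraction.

S = 125/21 in ≈ 5.952 in; Ia = 25/21 in ≈ 1.190 in

CN(I) from CN(II)=80: (4.2·80)/(10 − 0.058·80) = 4200/67 ≈ 62.687
S = 1000/(4200/67) − 10 = 125/21 in ≈ 5.952 in
Initial abstraction Ia = S/5 = (125/21)/5 = 25/21 ≈ 1.190 in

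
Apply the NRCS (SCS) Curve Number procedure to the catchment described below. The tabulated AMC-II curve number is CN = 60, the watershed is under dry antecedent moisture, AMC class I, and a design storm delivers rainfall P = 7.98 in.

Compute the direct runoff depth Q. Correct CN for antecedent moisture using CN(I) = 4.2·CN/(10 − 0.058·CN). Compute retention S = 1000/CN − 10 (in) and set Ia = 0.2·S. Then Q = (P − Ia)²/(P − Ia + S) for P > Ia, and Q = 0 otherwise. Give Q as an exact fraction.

Q = 229128769/205181550 in ≈ 1.117 in

CN(I) from CN(II)=60: (4.2·60)/(10 − 0.058·60) = 6300/163 ≈ 38.650
S = 1000/(6300/163) − 10 = 1000/63 in ≈ 15.873 in
Ia = 0.2S: 0.2·15.873 = 3.175 in (exactly 200/63)
Since P=7.980 > Ia=3.175: effective rainfall P−Ia = 15137/3150 in
Q: (15137/3150)² ÷ (65137/3150) = 229128769/205181550 in (≈ 1.117 in)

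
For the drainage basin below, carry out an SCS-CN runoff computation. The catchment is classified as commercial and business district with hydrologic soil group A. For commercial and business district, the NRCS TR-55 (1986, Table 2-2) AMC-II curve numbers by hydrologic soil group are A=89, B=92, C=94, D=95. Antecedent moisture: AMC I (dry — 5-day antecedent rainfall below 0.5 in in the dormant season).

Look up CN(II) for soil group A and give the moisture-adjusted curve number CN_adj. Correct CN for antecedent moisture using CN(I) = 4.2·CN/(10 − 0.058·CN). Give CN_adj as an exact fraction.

CN_adj = 186900/2419 ≈ 77.263

NRCS table: commercial and business district, soil group A → CN(II) = 89
Dry (AMC I): CN(I) = 4.2·89/(10 − 0.058·89) = (1869/5)/(2419/500) = 186900/2419 ≈ 77.263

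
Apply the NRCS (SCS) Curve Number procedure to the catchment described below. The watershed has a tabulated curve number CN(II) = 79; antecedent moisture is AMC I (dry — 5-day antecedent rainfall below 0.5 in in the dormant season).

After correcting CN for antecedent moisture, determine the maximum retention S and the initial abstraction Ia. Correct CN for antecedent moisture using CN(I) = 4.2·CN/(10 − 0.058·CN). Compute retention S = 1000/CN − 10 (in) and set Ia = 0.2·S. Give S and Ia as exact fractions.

S = 500/79 in ≈ 6.329 in; Ia = 100/79 in ≈ 1.266 in

CN(I) from CN(II)=79: (4.2·79)/(10 − 0.058·79) = 7900/129 ≈ 61.240
Max retention: S = 1000/(7900/129) − 10 = 500/79 in (≈ 6.329 in)
Ia = 0.2·(500/79) = 100/79 in ≈ 1.266 in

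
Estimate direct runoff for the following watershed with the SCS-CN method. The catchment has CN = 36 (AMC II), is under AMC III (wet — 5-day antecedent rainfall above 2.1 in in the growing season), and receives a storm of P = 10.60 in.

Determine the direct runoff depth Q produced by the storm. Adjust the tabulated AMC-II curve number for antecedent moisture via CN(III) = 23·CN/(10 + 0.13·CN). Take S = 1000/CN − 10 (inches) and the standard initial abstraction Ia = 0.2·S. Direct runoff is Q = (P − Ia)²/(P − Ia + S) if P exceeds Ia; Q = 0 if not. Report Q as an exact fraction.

Adjust CN=36 to AMC III: 23·36/(10 + 0.13·36) → 828 ÷ (367/25) = 20700/367 ≈ 56.403
Retention S: 1000/CN − 10 with CN=56.403 → S = 1600/207 ≈ 7.729 in
Initial abstraction Ia = S/5 = (1600/207)/5 = 320/207 ≈ 1.546 in
Since P=10.600 > Ia=1.546: effective rainfall P−Ia = 9371/1035 in
Runoff Q = (P−Ia)²/(P−Ia+S) = (9.054)²/(9.054+7.729) = 87815641/17978985 ≈ 4.884 in

Q = 87815641/17978985 in ≈ 4.884 in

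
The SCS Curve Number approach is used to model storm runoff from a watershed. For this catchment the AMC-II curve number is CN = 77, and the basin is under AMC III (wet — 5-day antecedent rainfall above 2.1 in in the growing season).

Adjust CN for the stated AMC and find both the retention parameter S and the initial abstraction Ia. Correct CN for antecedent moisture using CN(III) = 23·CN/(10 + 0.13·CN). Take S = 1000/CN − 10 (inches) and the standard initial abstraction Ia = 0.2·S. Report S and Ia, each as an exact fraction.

S = 100/77 in ≈ 1.299 in; Ia = 20/77 in ≈ 0.260 in

Adjust CN=77 to AMC III: 23·77/(10 + 0.13·77) → 1771 ÷ (2001/100) = 7700/87 ≈ 88.506
S = 1000/(7700/87) − 10 = 100/77 in ≈ 1.299 in
Initial abstraction Ia = S/5 = (100/77)/5 = 20/77 ≈ 0.260 in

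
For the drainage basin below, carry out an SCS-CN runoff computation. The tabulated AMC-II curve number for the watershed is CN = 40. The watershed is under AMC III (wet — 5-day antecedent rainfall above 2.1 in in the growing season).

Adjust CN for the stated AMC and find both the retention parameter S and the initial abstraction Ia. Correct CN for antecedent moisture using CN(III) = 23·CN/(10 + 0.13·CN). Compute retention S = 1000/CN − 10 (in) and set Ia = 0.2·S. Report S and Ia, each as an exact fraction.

S = 150/23 in ≈ 6.522 in; Ia = 30/23 in ≈ 1.304 in

Adjust CN=40 to AMC III: 23·40/(10 + 0.13·40) → 920 ÷ (76/5) = 1150/19 ≈ 60.526
Max retention: S = 1000/(1150/19) − 10 = 150/23 in (≈ 6.522 in)
Ia = 0.2S: 0.2·6.522 = 1.304 in (exactly 30/23)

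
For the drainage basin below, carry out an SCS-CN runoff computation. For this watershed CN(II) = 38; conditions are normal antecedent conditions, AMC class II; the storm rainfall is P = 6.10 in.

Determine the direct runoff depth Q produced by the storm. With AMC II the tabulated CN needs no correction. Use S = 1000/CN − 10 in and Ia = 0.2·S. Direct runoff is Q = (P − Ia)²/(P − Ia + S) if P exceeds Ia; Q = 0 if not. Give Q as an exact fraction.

CN(II) = 38; AMC II needs no correction.
Retention S: 1000/CN − 10 with CN=38.000 → S = 310/19 ≈ 16.316 in
Ia = 0.2S: 0.2·16.316 = 3.263 in (exactly 62/19)
P − Ia = 6.100 − 3.263 = 539/190 ≈ 2.837 in (> 0, runoff occurs)
Runoff Q = (P−Ia)²/(P−Ia+S) = (2.837)²/(2.837+16.316) = 290521/691410 ≈ 0.420 in

Q = 290521/691410 in ≈ 0.420 in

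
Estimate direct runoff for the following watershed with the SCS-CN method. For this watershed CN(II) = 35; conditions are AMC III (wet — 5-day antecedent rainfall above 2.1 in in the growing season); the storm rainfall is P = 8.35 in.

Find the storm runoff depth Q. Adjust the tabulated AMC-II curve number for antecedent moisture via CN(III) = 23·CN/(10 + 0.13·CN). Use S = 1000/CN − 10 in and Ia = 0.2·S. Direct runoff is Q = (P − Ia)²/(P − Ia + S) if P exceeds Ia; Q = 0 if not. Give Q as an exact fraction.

CN(III) from CN(II)=35: (23·35)/(10 + 0.13·35) = 16100/291 ≈ 55.326
S = 1000/(16100/291) − 10 = 1300/161 in ≈ 8.075 in
Initial abstraction Ia = S/5 = (1300/161)/5 = 260/161 ≈ 1.615 in
P − Ia = 8.350 − 1.615 = 21687/3220 ≈ 6.735 in (> 0, runoff occurs)
Q: (21687/3220)² ÷ (47687/3220) = 470325969/153552140 in (≈ 3.063 in)

Q = 470325969/153552140 in ≈ 3.063 in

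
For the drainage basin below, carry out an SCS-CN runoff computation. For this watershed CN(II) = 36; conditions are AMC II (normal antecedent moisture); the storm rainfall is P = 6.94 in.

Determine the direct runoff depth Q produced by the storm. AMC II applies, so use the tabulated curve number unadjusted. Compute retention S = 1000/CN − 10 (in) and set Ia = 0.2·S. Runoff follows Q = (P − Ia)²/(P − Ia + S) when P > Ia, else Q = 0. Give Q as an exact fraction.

Q = 2319529/4285350 in ≈ 0.541 in

CN(II) = 36; AMC II needs no correction.
Max retention: S = 1000/36 − 10 = 160/9 in (≈ 17.778 in)
Initial abstraction Ia = S/5 = (160/9)/5 = 32/9 ≈ 3.556 in
Excess rainfall: 6.940 − 3.556 = 3.384 in; P > Ia so Q > 0
Q = (1523/450)²/((1523/450) + 160/9) = (2319529/202500)/(9523/450) = 2319529/4285350 in ≈ 0.541 in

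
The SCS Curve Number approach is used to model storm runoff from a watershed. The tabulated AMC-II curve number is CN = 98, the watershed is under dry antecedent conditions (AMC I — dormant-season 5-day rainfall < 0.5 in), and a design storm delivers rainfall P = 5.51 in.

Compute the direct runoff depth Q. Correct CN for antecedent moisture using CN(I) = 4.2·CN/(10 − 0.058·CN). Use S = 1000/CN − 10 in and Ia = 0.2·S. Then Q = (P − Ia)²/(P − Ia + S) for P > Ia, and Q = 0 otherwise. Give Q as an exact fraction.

Q = 310225606441/62458139100 in ≈ 4.967 in

Adjust CN=98 to AMC I: 4.2·98/(10 − 0.058·98) → (2058/5) ÷ (1079/250) = 102900/1079 ≈ 95.366
Max retention: S = 1000/(102900/1079) − 10 = 500/1029 in (≈ 0.486 in)
Initial abstraction Ia = S/5 = (500/1029)/5 = 100/1029 ≈ 0.097 in
Since P=5.510 > Ia=0.097: effective rainfall P−Ia = 556979/102900 in
Runoff Q = (P−Ia)²/(P−Ia+S) = (5.413)²/(5.413+0.486) = 310225606441/62458139100 ≈ 4.967 in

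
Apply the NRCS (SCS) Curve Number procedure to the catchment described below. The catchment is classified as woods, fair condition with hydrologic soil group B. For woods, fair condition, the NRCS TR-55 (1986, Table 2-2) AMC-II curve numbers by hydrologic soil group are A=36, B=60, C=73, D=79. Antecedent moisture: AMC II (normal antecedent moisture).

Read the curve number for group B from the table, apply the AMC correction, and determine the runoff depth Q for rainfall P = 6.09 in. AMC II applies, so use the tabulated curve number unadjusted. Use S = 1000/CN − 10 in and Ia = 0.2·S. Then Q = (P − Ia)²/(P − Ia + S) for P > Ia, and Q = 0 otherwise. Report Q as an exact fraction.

NRCS table: woods, fair condition, soil group B → CN(II) = 60
CN(II) = 60; AMC II needs no correction.
S = 1000/60 − 10 = 20/3 in ≈ 6.667 in
Initial abstraction Ia = S/5 = (20/3)/5 = 4/3 ≈ 1.333 in
Excess rainfall: 6.090 − 1.333 = 4.757 in; P > Ia so Q > 0
Q: (1427/300)² ÷ (3427/300) = 2036329/1028100 in (≈ 1.981 in)

Q = 2036329/1028100 in ≈ 1.981 in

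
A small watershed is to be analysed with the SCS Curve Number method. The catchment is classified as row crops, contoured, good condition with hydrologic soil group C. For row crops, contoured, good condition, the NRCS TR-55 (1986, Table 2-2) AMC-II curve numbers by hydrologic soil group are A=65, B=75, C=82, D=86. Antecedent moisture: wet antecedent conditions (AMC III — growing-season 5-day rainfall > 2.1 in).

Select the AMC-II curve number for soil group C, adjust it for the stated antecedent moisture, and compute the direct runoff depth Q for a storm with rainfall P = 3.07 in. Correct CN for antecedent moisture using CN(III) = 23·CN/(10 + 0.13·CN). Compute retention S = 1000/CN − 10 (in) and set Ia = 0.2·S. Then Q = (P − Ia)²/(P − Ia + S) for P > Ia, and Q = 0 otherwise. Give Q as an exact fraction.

Q = 73712793001/34089544300 in ≈ 2.162 in

NRCS table: row crops, contoured, good condition, soil group C → CN(II) = 82
Wet (AMC III): CN(III) = 23·82/(10 + 0.13·82) = 1886/(1033/50) = 94300/1033 ≈ 91.288
S = 1000/(94300/1033) − 10 = 900/943 in ≈ 0.954 in
Ia = 0.2·(900/943) = 180/943 in ≈ 0.191 in
P − Ia = 3.070 − 0.191 = 271501/94300 ≈ 2.879 in (> 0, runoff occurs)
Q: (271501/94300)² ÷ (361501/94300) = 73712793001/34089544300 in (≈ 2.162 in)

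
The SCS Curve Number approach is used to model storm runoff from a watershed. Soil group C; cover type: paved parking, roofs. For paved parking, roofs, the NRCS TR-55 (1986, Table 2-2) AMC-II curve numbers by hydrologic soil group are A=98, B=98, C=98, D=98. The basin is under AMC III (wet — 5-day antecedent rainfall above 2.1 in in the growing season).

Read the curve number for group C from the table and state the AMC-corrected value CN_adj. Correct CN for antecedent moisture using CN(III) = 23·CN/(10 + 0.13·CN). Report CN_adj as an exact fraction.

NRCS table: paved parking, roofs, soil group C → CN(II) = 98
CN(III) from CN(II)=98: (23·98)/(10 + 0.13·98) = 112700/1137 ≈ 99.120

CN_adj = 112700/1137 ≈ 99.120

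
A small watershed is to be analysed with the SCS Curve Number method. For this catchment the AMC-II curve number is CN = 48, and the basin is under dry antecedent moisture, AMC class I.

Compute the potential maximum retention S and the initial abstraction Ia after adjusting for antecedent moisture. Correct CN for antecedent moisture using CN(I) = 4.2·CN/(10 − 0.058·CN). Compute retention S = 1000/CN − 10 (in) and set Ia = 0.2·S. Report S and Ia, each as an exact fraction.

Dry (AMC I): CN(I) = 4.2·48/(10 − 0.058·48) = (1008/5)/(902/125) = 12600/451 ≈ 27.938
S = 1000/(12600/451) − 10 = 1625/63 in ≈ 25.794 in
Initial abstraction Ia = S/5 = (1625/63)/5 = 325/63 ≈ 5.159 in

S = 1625/63 in ≈ 25.794 in; Ia = 325/63 in ≈ 5.159 in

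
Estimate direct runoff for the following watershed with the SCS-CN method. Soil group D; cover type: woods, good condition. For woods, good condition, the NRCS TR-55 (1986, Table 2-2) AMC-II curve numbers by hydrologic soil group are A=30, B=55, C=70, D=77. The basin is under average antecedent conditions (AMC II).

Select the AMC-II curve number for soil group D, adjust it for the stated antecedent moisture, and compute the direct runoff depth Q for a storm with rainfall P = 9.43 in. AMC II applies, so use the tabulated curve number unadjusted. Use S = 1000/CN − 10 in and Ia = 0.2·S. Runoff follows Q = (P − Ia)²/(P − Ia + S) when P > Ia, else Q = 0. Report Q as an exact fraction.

Q = 201108527/30468900 in ≈ 6.600 in

NRCS table: woods, good condition, soil group D → CN(II) = 77
CN(II) = 77; AMC II needs no correction.
S = 1000/77 − 10 = 230/77 in ≈ 2.987 in
Ia = 0.2·(230/77) = 46/77 in ≈ 0.597 in
Excess rainfall: 9.430 − 0.597 = 8.833 in; P > Ia so Q > 0
Q: (68011/7700)² ÷ (91011/7700) = 201108527/30468900 in (≈ 6.600 in)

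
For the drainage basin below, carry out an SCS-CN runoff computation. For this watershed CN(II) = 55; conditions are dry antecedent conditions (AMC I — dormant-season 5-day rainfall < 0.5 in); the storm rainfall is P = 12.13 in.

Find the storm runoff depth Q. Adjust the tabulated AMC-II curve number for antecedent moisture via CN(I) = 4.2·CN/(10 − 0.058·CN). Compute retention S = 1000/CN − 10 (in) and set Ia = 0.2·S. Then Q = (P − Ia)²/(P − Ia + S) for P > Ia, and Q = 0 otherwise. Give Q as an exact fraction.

Q = 4019686801/1643187700 in ≈ 2.446 in

CN(I) from CN(II)=55: (4.2·55)/(10 − 0.058·55) = 7700/227 ≈ 33.921
Retention S: 1000/CN − 10 with CN=33.921 → S = 1500/77 ≈ 19.481 in
Ia = 0.2·(1500/77) = 300/77 in ≈ 3.896 in
Excess rainfall: 12.130 − 3.896 = 8.234 in; P > Ia so Q > 0
Q = (63401/7700)²/((63401/7700) + 1500/77) = (4019686801/59290000)/(213401/7700) = 4019686801/1643187700 in ≈ 2.446 in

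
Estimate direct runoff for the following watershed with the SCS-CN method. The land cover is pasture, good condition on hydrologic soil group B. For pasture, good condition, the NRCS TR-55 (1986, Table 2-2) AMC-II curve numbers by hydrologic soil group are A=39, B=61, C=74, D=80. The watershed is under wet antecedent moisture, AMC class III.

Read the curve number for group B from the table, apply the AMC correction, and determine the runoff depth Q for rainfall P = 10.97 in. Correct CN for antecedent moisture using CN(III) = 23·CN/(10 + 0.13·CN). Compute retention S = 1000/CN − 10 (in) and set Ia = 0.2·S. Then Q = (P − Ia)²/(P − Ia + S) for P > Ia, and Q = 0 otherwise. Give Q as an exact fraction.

NRCS table: pasture, good condition, soil group B → CN(II) = 61
Adjust CN=61 to AMC III: 23·61/(10 + 0.13·61) → 1403 ÷ (1793/100) = 140300/1793 ≈ 78.249
Retention S: 1000/CN − 10 with CN=78.249 → S = 3900/1403 ≈ 2.780 in
Initial abstraction Ia = S/5 = (3900/1403)/5 = 780/1403 ≈ 0.556 in
Excess rainfall: 10.970 − 0.556 = 10.414 in; P > Ia so Q > 0
Runoff Q = (P−Ia)²/(P−Ia+S) = (10.414)²/(10.414+2.780) = 2134786910281/259708067300 ≈ 8.220 in

Q = 2134786910281/259708067300 in ≈ 8.220 in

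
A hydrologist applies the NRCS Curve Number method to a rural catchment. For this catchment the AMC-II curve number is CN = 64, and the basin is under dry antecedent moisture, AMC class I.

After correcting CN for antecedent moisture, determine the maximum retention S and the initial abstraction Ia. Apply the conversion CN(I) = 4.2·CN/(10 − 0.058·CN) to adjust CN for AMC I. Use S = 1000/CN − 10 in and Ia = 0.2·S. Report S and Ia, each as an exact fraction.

Adjust CN=64 to AMC I: 4.2·64/(10 − 0.058·64) → (1344/5) ÷ (786/125) = 5600/131 ≈ 42.748
Max retention: S = 1000/(5600/131) − 10 = 375/28 in (≈ 13.393 in)
Initial abstraction Ia = S/5 = (375/28)/5 = 75/28 ≈ 2.679 in

S = 375/28 in ≈ 13.393 in; Ia = 75/28 in ≈ 2.679 in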